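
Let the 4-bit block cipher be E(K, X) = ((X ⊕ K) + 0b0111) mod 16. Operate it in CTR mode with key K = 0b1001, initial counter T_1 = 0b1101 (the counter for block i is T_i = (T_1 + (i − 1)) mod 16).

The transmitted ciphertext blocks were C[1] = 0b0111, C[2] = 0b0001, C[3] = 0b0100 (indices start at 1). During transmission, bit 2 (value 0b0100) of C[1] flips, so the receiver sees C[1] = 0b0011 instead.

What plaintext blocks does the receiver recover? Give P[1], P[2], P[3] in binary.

P[1] = 0b1000, P[2] = 0b1111, P[3] = 0b1001

CTR decryption: S_i = E(K, T_i) where T_i is the counter for block i; P_i = C_i ⊕ S_i.
Only C[1] changed, to 0b0011. In CTR, a change in C_i flips the same bit in P_i only; the keystream is unaffected. Decrypting the received ciphertext:
P[1]: T = 0b1101, S = E(K, T) = 0b1011; 0b0011 ⊕ 0b1011 = 0b1000.
P[2]: T = 0b1110, S = E(K, T) = 0b1110; 0b0001 ⊕ 0b1110 = 0b1111.
P[3]: T = 0b1111, S = E(K, T) = 0b1101; 0b0100 ⊕ 0b1101 = 0b1001.
Blocks that differ from the original plaintext: P[1].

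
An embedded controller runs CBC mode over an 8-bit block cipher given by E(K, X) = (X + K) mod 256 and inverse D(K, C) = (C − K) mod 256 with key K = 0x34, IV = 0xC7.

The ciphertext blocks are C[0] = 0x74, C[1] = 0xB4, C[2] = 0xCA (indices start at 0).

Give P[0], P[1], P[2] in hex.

CBC decryption: P_i = D(K, C_i) ⊕ C_{i−1}, with C_{−1} = IV.
P[0]: D(K, 0x74) = 0x40; 0x40 ⊕ 0xC7 = 0x87.
P[1]: D(K, 0xB4) = 0x80; 0x80 ⊕ 0x74 = 0xF4.
P[2]: D(K, 0xCA) = 0x96; 0x96 ⊕ 0xB4 = 0x22.

P[0] = 0x87, P[1] = 0xF4, P[2] = 0x22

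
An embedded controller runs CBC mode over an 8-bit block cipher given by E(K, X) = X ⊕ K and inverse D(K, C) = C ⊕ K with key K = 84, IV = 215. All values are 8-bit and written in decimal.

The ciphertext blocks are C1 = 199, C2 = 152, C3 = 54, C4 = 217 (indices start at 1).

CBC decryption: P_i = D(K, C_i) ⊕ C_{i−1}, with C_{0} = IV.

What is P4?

P4: D(K, 217) = 141; 141 ⊕ 54 = 187.

P4 = 187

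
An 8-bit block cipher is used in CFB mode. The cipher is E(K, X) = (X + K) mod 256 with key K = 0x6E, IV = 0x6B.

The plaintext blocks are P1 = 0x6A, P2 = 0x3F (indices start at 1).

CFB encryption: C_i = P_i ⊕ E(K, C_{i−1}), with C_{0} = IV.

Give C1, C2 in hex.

C1: E(K, 0x6B) = 0xD9; 0x6A ⊕ 0xD9 = 0xB3.
C2: E(K, 0xB3) = 0x21; 0x3F ⊕ 0x21 = 0x1E.

C1 = 0xB3, C2 = 0x1E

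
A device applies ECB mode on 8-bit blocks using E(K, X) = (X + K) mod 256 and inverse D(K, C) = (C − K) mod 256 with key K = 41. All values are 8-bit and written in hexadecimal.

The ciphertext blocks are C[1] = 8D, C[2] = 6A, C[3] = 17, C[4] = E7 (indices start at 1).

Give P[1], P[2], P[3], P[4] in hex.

P[1] = 4C, P[2] = 29, P[3] = D6, P[4] = A6

ECB decryption: P_i = D(K, C_i).
P[1]: D(K, 8D) = 4C.
P[2]: D(K, 6A) = 29.
P[3]: D(K, 17) = D6.
P[4]: D(K, E7) = A6.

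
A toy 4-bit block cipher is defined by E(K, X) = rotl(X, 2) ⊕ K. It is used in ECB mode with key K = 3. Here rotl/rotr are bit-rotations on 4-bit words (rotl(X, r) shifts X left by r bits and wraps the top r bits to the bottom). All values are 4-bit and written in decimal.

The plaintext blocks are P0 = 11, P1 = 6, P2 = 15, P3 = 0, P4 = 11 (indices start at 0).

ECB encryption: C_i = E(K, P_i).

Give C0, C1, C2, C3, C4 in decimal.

C0 = 13, C1 = 10, C2 = 12, C3 = 3, C4 = 13

C0: E(K, 11) = 13.
C1: E(K, 6) = 10.
C2: E(K, 15) = 12.
C3: E(K, 0) = 3.
C4: E(K, 11) = 13.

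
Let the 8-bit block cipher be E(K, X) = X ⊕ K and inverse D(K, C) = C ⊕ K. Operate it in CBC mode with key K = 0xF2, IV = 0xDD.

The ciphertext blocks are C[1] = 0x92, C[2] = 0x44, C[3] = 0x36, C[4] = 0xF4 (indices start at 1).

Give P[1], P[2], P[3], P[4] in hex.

CBC decryption: P_i = D(K, C_i) ⊕ C_{i−1}, with C_{0} = IV.
P[1]: D(K, 0x92) = 0x60; 0x60 ⊕ 0xDD = 0xBD.
P[2]: D(K, 0x44) = 0xB6; 0xB6 ⊕ 0x92 = 0x24.
P[3]: D(K, 0x36) = 0xC4; 0xC4 ⊕ 0x44 = 0x80.
P[4]: D(K, 0xF4) = 0x06; 0x06 ⊕ 0x36 = 0x30.

P[1] = 0xBD, P[2] = 0x24, P[3] = 0x80, P[4] = 0x30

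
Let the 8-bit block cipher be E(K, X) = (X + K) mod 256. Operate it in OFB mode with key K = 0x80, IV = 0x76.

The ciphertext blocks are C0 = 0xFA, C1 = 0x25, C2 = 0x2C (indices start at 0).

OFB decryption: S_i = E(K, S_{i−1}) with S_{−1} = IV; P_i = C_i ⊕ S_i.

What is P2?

P0: S = E(K, 0x76) = 0xF6; 0xFA ⊕ 0xF6 = 0x0C.
P1: S = E(K, 0xF6) = 0x76; 0x25 ⊕ 0x76 = 0x53.
P2: S = E(K, 0x76) = 0xF6; 0x2C ⊕ 0xF6 = 0xDA.

P2 = 0xDA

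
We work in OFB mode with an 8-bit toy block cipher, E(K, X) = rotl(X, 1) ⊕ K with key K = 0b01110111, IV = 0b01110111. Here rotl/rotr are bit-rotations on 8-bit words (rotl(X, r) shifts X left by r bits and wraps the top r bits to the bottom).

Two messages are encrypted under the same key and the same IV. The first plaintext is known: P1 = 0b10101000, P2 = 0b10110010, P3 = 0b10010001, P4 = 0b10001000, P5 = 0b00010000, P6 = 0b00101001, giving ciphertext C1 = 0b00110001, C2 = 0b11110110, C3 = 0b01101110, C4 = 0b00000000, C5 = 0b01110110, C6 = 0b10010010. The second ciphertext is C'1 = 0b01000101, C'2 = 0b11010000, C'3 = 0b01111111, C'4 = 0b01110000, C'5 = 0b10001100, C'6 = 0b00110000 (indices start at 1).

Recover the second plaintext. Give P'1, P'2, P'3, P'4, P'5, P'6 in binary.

P'1 = 0b11011100, P'2 = 0b10010100, P'3 = 0b10000000, P'4 = 0b11111000, P'5 = 0b11101010, P'6 = 0b10001011

In OFB with a reused IV, both messages share the same keystream S_i, so C_i ⊕ C'_i = P_i ⊕ P'_i and thus P'_i = P_i ⊕ C_i ⊕ C'_i.
P'1: 0b10101000 ⊕ 0b00110001 ⊕ 0b01000101 = 0b11011100.
P'2: 0b10110010 ⊕ 0b11110110 ⊕ 0b11010000 = 0b10010100.
P'3: 0b10010001 ⊕ 0b01101110 ⊕ 0b01111111 = 0b10000000.
P'4: 0b10001000 ⊕ 0b00000000 ⊕ 0b01110000 = 0b11111000.
P'5: 0b00010000 ⊕ 0b01110110 ⊕ 0b10001100 = 0b11101010.
P'6: 0b00101001 ⊕ 0b10010010 ⊕ 0b00110000 = 0b10001011.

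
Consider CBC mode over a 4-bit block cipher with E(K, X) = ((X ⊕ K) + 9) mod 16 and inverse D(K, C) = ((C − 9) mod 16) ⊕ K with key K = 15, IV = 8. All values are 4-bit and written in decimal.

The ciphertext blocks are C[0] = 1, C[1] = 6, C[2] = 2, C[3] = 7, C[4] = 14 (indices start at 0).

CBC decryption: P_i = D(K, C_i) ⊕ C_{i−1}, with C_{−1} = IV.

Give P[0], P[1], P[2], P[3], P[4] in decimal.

P[0]: D(K, 1) = 7; 7 ⊕ 8 = 15.
P[1]: D(K, 6) = 2; 2 ⊕ 1 = 3.
P[2]: D(K, 2) = 6; 6 ⊕ 6 = 0.
P[3]: D(K, 7) = 1; 1 ⊕ 2 = 3.
P[4]: D(K, 14) = 10; 10 ⊕ 7 = 13.

P[0] = 15, P[1] = 3, P[2] = 0, P[3] = 3, P[4] = 13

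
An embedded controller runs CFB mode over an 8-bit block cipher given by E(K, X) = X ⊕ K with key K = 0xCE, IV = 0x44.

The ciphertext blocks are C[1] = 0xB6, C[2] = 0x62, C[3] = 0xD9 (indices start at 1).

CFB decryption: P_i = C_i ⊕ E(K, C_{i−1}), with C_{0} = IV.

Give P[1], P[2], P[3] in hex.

P[1] = 0x3C, P[2] = 0x1A, P[3] = 0x75

P[1]: E(K, 0x44) = 0x8A; 0xB6 ⊕ 0x8A = 0x3C.
P[2]: E(K, 0xB6) = 0x78; 0x62 ⊕ 0x78 = 0x1A.
P[3]: E(K, 0x62) = 0xAC; 0xD9 ⊕ 0xAC = 0x75.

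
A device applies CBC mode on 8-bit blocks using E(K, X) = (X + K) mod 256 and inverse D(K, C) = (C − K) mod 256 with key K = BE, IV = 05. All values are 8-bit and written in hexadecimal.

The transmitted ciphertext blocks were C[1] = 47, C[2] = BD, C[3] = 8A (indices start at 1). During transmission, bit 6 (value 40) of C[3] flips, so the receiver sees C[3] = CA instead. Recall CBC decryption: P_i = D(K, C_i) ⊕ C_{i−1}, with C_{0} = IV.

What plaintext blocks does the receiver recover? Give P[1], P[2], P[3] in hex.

P[1] = 8C, P[2] = B8, P[3] = B1

Only C[3] changed, to CA. In CBC, a change in C_i garbles P_i and flips the same bit in P_{i+1}. Decrypting the received ciphertext:
P[1]: D(K, 47) = 89; 89 ⊕ 05 = 8C.
P[2]: D(K, BD) = FF; FF ⊕ 47 = B8.
P[3]: D(K, CA) = 0C; 0C ⊕ BD = B1.
Blocks that differ from the original plaintext: P[3].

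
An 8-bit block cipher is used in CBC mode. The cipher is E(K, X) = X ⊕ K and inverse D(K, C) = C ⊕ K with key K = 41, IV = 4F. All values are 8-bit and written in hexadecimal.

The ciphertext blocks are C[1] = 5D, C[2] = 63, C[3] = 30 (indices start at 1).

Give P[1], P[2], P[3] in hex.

CBC decryption: P_i = D(K, C_i) ⊕ C_{i−1}, with C_{0} = IV.
P[1]: D(K, 5D) = 1C; 1C ⊕ 4F = 53.
P[2]: D(K, 63) = 22; 22 ⊕ 5D = 7F.
P[3]: D(K, 30) = 71; 71 ⊕ 63 = 12.

P[1] = 53, P[2] = 7F, P[3] = 12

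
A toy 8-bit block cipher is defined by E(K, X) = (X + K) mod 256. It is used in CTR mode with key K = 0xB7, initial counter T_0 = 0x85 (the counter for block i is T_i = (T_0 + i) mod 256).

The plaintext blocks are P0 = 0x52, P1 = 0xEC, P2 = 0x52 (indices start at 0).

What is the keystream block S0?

CTR encryption: S_i = E(K, T_i) where T_i is the counter for block i; C_i = P_i ⊕ S_i.
C0: T = 0x85, S = E(K, T) = 0x3C; 0x52 ⊕ 0x3C = 0x6E.
So S0 = 0x3C.

0x3C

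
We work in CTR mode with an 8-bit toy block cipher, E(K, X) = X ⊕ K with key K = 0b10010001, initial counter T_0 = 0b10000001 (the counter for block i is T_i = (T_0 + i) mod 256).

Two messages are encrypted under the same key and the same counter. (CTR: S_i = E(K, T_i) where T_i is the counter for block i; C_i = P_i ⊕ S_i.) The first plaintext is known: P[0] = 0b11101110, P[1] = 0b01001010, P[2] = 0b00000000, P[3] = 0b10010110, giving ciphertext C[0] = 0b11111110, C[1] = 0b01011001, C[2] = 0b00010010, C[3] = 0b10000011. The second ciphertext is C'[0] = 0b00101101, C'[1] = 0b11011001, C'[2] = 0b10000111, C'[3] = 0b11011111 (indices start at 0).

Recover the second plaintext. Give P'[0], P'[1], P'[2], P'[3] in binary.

P'[0] = 0b00111101, P'[1] = 0b11001010, P'[2] = 0b10010101, P'[3] = 0b11001010

In CTR with a reused counter, both messages share the same keystream S_i, so C_i ⊕ C'_i = P_i ⊕ P'_i and thus P'_i = P_i ⊕ C_i ⊕ C'_i.
P'[0]: 0b11101110 ⊕ 0b11111110 ⊕ 0b00101101 = 0b00111101.
P'[1]: 0b01001010 ⊕ 0b01011001 ⊕ 0b11011001 = 0b11001010.
P'[2]: 0b00000000 ⊕ 0b00010010 ⊕ 0b10000111 = 0b10010101.
P'[3]: 0b10010110 ⊕ 0b10000011 ⊕ 0b11011111 = 0b11001010.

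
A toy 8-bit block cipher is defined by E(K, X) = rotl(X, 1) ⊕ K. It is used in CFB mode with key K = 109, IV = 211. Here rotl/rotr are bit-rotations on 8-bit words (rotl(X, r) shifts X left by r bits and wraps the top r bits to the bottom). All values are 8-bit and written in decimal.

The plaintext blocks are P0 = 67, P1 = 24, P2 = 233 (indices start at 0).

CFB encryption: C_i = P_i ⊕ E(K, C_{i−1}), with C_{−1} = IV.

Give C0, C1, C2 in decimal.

C0: E(K, 211) = 202; 67 ⊕ 202 = 137.
C1: E(K, 137) = 126; 24 ⊕ 126 = 102.
C2: E(K, 102) = 161; 233 ⊕ 161 = 72.

C0 = 137, C1 = 102, C2 = 72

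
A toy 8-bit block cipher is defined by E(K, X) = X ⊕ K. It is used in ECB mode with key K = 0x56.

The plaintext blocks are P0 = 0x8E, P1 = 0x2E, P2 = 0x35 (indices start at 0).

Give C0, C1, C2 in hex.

ECB encryption: C_i = E(K, P_i).
C0: E(K, 0x8E) = 0xD8.
C1: E(K, 0x2E) = 0x78.
C2: E(K, 0x35) = 0x63.

C0 = 0xD8, C1 = 0x78, C2 = 0x63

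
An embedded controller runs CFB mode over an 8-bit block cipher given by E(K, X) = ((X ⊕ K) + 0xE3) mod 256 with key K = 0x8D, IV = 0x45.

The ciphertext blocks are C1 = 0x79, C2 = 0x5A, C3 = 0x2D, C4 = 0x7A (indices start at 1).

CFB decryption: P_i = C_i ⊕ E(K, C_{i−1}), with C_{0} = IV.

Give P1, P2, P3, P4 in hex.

P1: E(K, 0x45) = 0xAB; 0x79 ⊕ 0xAB = 0xD2.
P2: E(K, 0x79) = 0xD7; 0x5A ⊕ 0xD7 = 0x8D.
P3: E(K, 0x5A) = 0xBA; 0x2D ⊕ 0xBA = 0x97.
P4: E(K, 0x2D) = 0x83; 0x7A ⊕ 0x83 = 0xF9.

P1 = 0xD2, P2 = 0x8D, P3 = 0x97, P4 = 0xF9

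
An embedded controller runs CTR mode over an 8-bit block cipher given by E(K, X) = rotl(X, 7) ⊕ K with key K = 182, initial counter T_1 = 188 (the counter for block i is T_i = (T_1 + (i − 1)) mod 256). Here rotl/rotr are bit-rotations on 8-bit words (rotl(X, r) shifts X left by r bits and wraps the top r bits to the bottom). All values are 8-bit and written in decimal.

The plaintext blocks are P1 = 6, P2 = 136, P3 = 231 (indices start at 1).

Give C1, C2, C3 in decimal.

CTR encryption: S_i = E(K, T_i) where T_i is the counter for block i; C_i = P_i ⊕ S_i.
C1: T = 188, S = E(K, T) = 232; 6 ⊕ 232 = 238.
C2: T = 189, S = E(K, T) = 104; 136 ⊕ 104 = 224.
C3: T = 190, S = E(K, T) = 233; 231 ⊕ 233 = 14.

C1 = 238, C2 = 224, C3 = 14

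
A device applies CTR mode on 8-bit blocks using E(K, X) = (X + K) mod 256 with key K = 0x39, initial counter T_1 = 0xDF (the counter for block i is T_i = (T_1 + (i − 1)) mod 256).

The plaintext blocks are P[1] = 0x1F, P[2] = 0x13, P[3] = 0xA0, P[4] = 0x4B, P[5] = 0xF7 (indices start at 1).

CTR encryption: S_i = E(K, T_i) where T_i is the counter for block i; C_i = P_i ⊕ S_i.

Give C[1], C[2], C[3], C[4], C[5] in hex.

C[1] = 0x07, C[2] = 0x0A, C[3] = 0xBA, C[4] = 0x50, C[5] = 0xEB

C[1]: T = 0xDF, S = E(K, T) = 0x18; 0x1F ⊕ 0x18 = 0x07.
C[2]: T = 0xE0, S = E(K, T) = 0x19; 0x13 ⊕ 0x19 = 0x0A.
C[3]: T = 0xE1, S = E(K, T) = 0x1A; 0xA0 ⊕ 0x1A = 0xBA.
C[4]: T = 0xE2, S = E(K, T) = 0x1B; 0x4B ⊕ 0x1B = 0x50.
C[5]: T = 0xE3, S = E(K, T) = 0x1C; 0xF7 ⊕ 0x1C = 0xEB.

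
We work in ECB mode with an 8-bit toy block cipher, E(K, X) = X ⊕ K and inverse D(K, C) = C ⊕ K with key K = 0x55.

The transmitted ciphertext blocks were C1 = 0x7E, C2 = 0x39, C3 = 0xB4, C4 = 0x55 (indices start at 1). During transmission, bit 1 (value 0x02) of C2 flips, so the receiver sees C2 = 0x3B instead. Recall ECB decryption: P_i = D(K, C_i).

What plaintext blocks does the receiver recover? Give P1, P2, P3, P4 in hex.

Only C2 changed, to 0x3B. In ECB, a change in C_i affects only P_i. Decrypting the received ciphertext:
P1: D(K, 0x7E) = 0x2B.
P2: D(K, 0x3B) = 0x6E.
P3: D(K, 0xB4) = 0xE1.
P4: D(K, 0x55) = 0x00.
Blocks that differ from the original plaintext: P2.

P1 = 0x2B, P2 = 0x6E, P3 = 0xE1, P4 = 0x00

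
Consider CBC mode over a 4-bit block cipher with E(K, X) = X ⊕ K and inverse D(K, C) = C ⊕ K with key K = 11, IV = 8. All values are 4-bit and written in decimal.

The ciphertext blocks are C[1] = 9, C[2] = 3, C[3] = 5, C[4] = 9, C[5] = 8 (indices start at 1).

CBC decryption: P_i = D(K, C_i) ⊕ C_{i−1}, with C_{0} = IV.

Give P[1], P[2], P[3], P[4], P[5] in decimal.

P[1] = 10, P[2] = 1, P[3] = 13, P[4] = 7, P[5] = 10

P[1]: D(K, 9) = 2; 2 ⊕ 8 = 10.
P[2]: D(K, 3) = 8; 8 ⊕ 9 = 1.
P[3]: D(K, 5) = 14; 14 ⊕ 3 = 13.
P[4]: D(K, 9) = 2; 2 ⊕ 5 = 7.
P[5]: D(K, 8) = 3; 3 ⊕ 9 = 10.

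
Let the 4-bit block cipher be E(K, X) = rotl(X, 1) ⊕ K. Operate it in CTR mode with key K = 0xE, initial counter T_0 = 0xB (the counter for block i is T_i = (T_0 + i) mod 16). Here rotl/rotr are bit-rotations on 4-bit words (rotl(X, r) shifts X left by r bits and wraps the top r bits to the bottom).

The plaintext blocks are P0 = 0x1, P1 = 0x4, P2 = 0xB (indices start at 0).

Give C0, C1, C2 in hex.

C0 = 0x8, C1 = 0x3, C2 = 0xE

CTR encryption: S_i = E(K, T_i) where T_i is the counter for block i; C_i = P_i ⊕ S_i.
C0: T = 0xB, S = E(K, T) = 0x9; 0x1 ⊕ 0x9 = 0x8.
C1: T = 0xC, S = E(K, T) = 0x7; 0x4 ⊕ 0x7 = 0x3.
C2: T = 0xD, S = E(K, T) = 0x5; 0xB ⊕ 0x5 = 0xE.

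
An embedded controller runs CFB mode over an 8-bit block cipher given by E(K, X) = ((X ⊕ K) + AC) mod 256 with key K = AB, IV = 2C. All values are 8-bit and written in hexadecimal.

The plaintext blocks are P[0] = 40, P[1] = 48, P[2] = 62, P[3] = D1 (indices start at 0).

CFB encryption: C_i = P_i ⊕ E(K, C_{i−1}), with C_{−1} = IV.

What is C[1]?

C[0]: E(K, 2C) = 33; 40 ⊕ 33 = 73.
C[1]: E(K, 73) = 84; 48 ⊕ 84 = CC.

C[1] = CC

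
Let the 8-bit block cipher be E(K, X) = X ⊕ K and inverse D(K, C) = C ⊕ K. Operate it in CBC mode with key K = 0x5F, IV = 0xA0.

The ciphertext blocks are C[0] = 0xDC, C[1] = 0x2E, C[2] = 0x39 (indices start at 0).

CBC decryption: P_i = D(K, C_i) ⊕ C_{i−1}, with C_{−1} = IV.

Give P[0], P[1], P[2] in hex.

P[0] = 0x23, P[1] = 0xAD, P[2] = 0x48

P[0]: D(K, 0xDC) = 0x83; 0x83 ⊕ 0xA0 = 0x23.
P[1]: D(K, 0x2E) = 0x71; 0x71 ⊕ 0xDC = 0xAD.
P[2]: D(K, 0x39) = 0x66; 0x66 ⊕ 0x2E = 0x48.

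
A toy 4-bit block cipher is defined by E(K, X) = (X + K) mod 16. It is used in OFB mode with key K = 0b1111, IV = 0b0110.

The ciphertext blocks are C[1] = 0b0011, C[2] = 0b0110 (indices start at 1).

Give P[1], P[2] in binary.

OFB decryption: S_i = E(K, S_{i−1}) with S_{0} = IV; P_i = C_i ⊕ S_i.
P[1]: S = E(K, 0b0110) = 0b0101; 0b0011 ⊕ 0b0101 = 0b0110.
P[2]: S = E(K, 0b0101) = 0b0100; 0b0110 ⊕ 0b0100 = 0b0010.

P[1] = 0b0110, P[2] = 0b0010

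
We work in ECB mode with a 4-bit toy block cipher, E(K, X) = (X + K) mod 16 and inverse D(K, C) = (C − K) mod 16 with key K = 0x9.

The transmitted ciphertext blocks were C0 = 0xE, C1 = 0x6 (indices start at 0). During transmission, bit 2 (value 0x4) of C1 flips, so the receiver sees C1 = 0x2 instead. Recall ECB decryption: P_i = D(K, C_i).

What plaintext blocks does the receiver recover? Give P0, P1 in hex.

Only C1 changed, to 0x2. In ECB, a change in C_i affects only P_i. Decrypting the received ciphertext:
P0: D(K, 0xE) = 0x5.
P1: D(K, 0x2) = 0x9.
Blocks that differ from the original plaintext: P1.

P0 = 0x5, P1 = 0x9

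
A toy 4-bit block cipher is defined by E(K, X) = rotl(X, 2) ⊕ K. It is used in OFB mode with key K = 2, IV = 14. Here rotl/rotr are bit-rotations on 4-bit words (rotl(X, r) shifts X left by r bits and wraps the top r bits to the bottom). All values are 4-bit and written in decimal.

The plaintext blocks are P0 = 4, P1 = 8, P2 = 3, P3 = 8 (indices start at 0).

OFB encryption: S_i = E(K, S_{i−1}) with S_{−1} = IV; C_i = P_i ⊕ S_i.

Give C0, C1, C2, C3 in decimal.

C0: S = E(K, 14) = 9; 4 ⊕ 9 = 13.
C1: S = E(K, 9) = 4; 8 ⊕ 4 = 12.
C2: S = E(K, 4) = 3; 3 ⊕ 3 = 0.
C3: S = E(K, 3) = 14; 8 ⊕ 14 = 6.

C0 = 13, C1 = 12, C2 = 0, C3 = 6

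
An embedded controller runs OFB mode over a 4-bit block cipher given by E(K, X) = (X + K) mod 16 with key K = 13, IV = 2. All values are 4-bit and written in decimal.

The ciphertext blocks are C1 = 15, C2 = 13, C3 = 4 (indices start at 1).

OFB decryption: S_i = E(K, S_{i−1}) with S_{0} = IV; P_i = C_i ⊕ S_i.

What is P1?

P1 = 0

P1: S = E(K, 2) = 15; 15 ⊕ 15 = 0.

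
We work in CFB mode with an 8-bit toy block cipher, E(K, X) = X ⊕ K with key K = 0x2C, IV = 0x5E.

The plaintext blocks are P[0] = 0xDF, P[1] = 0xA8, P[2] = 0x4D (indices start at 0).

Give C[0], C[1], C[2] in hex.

C[0] = 0xAD, C[1] = 0x29, C[2] = 0x48

CFB encryption: C_i = P_i ⊕ E(K, C_{i−1}), with C_{−1} = IV.
C[0]: E(K, 0x5E) = 0x72; 0xDF ⊕ 0x72 = 0xAD.
C[1]: E(K, 0xAD) = 0x81; 0xA8 ⊕ 0x81 = 0x29.
C[2]: E(K, 0x29) = 0x05; 0x4D ⊕ 0x05 = 0x48.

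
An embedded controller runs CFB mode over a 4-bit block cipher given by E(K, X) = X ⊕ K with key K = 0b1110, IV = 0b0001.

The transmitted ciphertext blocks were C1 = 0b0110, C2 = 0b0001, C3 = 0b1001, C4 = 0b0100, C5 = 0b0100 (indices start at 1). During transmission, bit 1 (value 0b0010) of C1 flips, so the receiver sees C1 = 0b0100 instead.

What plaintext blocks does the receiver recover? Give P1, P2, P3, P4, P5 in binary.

CFB decryption: P_i = C_i ⊕ E(K, C_{i−1}), with C_{0} = IV.
Only C1 changed, to 0b0100. In CFB, a change in C_i flips the same bit in P_i and garbles P_{i+1}. Decrypting the received ciphertext:
P1: E(K, 0b0001) = 0b1111; 0b0100 ⊕ 0b1111 = 0b1011.
P2: E(K, 0b0100) = 0b1010; 0b0001 ⊕ 0b1010 = 0b1011.
P3: E(K, 0b0001) = 0b1111; 0b1001 ⊕ 0b1111 = 0b0110.
P4: E(K, 0b1001) = 0b0111; 0b0100 ⊕ 0b0111 = 0b0011.
P5: E(K, 0b0100) = 0b1010; 0b0100 ⊕ 0b1010 = 0b1110.
Blocks that differ from the original plaintext: P1, P2.

P1 = 0b1011, P2 = 0b1011, P3 = 0b0110, P4 = 0b0011, P5 = 0b1110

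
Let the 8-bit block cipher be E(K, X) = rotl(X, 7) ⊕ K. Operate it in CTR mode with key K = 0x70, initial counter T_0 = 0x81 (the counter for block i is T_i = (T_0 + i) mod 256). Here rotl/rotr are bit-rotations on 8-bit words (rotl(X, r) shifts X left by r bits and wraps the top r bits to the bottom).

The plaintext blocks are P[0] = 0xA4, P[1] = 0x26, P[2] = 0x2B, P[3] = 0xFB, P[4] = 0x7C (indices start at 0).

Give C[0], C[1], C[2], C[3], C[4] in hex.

C[0] = 0x14, C[1] = 0x17, C[2] = 0x9A, C[3] = 0xC9, C[4] = 0xCE

CTR encryption: S_i = E(K, T_i) where T_i is the counter for block i; C_i = P_i ⊕ S_i.
C[0]: T = 0x81, S = E(K, T) = 0xB0; 0xA4 ⊕ 0xB0 = 0x14.
C[1]: T = 0x82, S = E(K, T) = 0x31; 0x26 ⊕ 0x31 = 0x17.
C[2]: T = 0x83, S = E(K, T) = 0xB1; 0x2B ⊕ 0xB1 = 0x9A.
C[3]: T = 0x84, S = E(K, T) = 0x32; 0xFB ⊕ 0x32 = 0xC9.
C[4]: T = 0x85, S = E(K, T) = 0xB2; 0x7C ⊕ 0xB2 = 0xCE.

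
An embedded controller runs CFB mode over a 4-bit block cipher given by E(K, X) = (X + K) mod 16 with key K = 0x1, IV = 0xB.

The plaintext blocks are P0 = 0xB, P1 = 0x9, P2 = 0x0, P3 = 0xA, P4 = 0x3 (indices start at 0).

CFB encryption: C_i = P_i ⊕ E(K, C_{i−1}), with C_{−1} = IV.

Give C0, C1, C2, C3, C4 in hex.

C0 = 0x7, C1 = 0x1, C2 = 0x2, C3 = 0x9, C4 = 0x9

C0: E(K, 0xB) = 0xC; 0xB ⊕ 0xC = 0x7.
C1: E(K, 0x7) = 0x8; 0x9 ⊕ 0x8 = 0x1.
C2: E(K, 0x1) = 0x2; 0x0 ⊕ 0x2 = 0x2.
C3: E(K, 0x2) = 0x3; 0xA ⊕ 0x3 = 0x9.
C4: E(K, 0x9) = 0xA; 0x3 ⊕ 0xA = 0x9.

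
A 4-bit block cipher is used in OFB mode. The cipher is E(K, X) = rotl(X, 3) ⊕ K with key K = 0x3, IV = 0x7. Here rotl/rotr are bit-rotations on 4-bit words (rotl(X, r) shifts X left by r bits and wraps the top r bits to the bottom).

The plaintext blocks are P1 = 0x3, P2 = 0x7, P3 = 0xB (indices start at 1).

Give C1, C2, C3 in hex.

OFB encryption: S_i = E(K, S_{i−1}) with S_{0} = IV; C_i = P_i ⊕ S_i.
C1: S = E(K, 0x7) = 0x8; 0x3 ⊕ 0x8 = 0xB.
C2: S = E(K, 0x8) = 0x7; 0x7 ⊕ 0x7 = 0x0.
C3: S = E(K, 0x7) = 0x8; 0xB ⊕ 0x8 = 0x3.

C1 = 0xB, C2 = 0x0, C3 = 0x3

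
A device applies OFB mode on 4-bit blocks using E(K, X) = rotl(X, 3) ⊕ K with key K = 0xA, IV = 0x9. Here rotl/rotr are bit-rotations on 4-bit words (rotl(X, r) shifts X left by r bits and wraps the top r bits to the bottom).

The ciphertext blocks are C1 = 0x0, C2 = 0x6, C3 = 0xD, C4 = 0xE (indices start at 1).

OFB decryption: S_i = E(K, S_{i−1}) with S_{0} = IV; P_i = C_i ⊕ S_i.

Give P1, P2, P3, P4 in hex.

P1: S = E(K, 0x9) = 0x6; 0x0 ⊕ 0x6 = 0x6.
P2: S = E(K, 0x6) = 0x9; 0x6 ⊕ 0x9 = 0xF.
P3: S = E(K, 0x9) = 0x6; 0xD ⊕ 0x6 = 0xB.
P4: S = E(K, 0x6) = 0x9; 0xE ⊕ 0x9 = 0x7.

P1 = 0x6, P2 = 0xF, P3 = 0xB, P4 = 0x7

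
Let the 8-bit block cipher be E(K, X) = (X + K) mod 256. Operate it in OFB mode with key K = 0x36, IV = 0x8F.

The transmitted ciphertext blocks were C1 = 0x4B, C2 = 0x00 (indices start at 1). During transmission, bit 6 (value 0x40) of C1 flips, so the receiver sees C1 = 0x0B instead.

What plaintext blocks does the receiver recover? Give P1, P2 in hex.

OFB decryption: S_i = E(K, S_{i−1}) with S_{0} = IV; P_i = C_i ⊕ S_i.
Only C1 changed, to 0x0B. In OFB, a change in C_i flips the same bit in P_i only; the keystream is unaffected. Decrypting the received ciphertext:
P1: S = E(K, 0x8F) = 0xC5; 0x0B ⊕ 0xC5 = 0xCE.
P2: S = E(K, 0xC5) = 0xFB; 0x00 ⊕ 0xFB = 0xFB.
Blocks that differ from the original plaintext: P1.

P1 = 0xCE, P2 = 0xFB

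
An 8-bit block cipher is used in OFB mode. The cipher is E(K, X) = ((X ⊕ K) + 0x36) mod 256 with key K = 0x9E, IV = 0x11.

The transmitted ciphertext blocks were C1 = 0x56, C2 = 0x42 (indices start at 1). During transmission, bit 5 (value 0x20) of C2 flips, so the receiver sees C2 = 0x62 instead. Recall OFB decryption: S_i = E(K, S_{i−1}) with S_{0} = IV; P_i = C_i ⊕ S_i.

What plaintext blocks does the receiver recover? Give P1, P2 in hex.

Only C2 changed, to 0x62. In OFB, a change in C_i flips the same bit in P_i only; the keystream is unaffected. Decrypting the received ciphertext:
P1: S = E(K, 0x11) = 0xC5; 0x56 ⊕ 0xC5 = 0x93.
P2: S = E(K, 0xC5) = 0x91; 0x62 ⊕ 0x91 = 0xF3.
Blocks that differ from the original plaintext: P2.

P1 = 0x93, P2 = 0xF3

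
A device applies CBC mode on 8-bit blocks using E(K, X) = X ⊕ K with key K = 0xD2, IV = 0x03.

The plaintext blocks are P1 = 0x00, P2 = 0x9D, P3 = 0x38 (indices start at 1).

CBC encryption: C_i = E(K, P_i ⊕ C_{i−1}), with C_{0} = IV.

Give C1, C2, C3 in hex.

C1: P1 ⊕ 0x03 = 0x03; E(K, 0x03) = 0xD1.
C2: P2 ⊕ 0xD1 = 0x4C; E(K, 0x4C) = 0x9E.
C3: P3 ⊕ 0x9E = 0xA6; E(K, 0xA6) = 0x74.

C1 = 0xD1, C2 = 0x9E, C3 = 0x74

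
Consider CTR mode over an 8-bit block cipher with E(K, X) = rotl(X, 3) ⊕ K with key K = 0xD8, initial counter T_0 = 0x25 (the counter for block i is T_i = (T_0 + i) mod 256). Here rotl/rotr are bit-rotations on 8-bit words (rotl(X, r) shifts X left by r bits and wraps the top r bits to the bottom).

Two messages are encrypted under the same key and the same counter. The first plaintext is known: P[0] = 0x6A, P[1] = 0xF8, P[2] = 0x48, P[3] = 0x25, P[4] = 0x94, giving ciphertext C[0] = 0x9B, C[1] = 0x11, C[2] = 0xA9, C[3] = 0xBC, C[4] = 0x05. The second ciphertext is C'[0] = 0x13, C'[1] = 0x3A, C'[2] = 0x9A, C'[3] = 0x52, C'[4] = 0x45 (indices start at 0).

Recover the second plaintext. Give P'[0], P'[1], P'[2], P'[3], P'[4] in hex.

In CTR with a reused counter, both messages share the same keystream S_i, so C_i ⊕ C'_i = P_i ⊕ P'_i and thus P'_i = P_i ⊕ C_i ⊕ C'_i.
P'[0]: 0x6A ⊕ 0x9B ⊕ 0x13 = 0xE2.
P'[1]: 0xF8 ⊕ 0x11 ⊕ 0x3A = 0xD3.
P'[2]: 0x48 ⊕ 0xA9 ⊕ 0x9A = 0x7B.
P'[3]: 0x25 ⊕ 0xBC ⊕ 0x52 = 0xCB.
P'[4]: 0x94 ⊕ 0x05 ⊕ 0x45 = 0xD4.

P'[0] = 0xE2, P'[1] = 0xD3, P'[2] = 0x7B, P'[3] = 0xCB, P'[4] = 0xD4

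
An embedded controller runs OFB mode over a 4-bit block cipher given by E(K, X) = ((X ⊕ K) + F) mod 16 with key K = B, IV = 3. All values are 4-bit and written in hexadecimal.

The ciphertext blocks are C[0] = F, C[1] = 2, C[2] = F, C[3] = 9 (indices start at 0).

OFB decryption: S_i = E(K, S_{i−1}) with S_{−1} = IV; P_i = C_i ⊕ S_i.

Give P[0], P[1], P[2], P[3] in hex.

P[0] = 8, P[1] = 9, P[2] = 0, P[3] = A

P[0]: S = E(K, 3) = 7; F ⊕ 7 = 8.
P[1]: S = E(K, 7) = B; 2 ⊕ B = 9.
P[2]: S = E(K, B) = F; F ⊕ F = 0.
P[3]: S = E(K, F) = 3; 9 ⊕ 3 = A.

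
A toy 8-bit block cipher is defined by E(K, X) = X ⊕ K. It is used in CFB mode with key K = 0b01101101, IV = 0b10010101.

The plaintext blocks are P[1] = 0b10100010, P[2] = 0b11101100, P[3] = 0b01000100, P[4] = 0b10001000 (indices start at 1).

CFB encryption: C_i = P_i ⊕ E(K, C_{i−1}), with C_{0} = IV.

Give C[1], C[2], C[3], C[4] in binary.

C[1] = 0b01011010, C[2] = 0b11011011, C[3] = 0b11110010, C[4] = 0b00010111

C[1]: E(K, 0b10010101) = 0b11111000; 0b10100010 ⊕ 0b11111000 = 0b01011010.
C[2]: E(K, 0b01011010) = 0b00110111; 0b11101100 ⊕ 0b00110111 = 0b11011011.
C[3]: E(K, 0b11011011) = 0b10110110; 0b01000100 ⊕ 0b10110110 = 0b11110010.
C[4]: E(K, 0b11110010) = 0b10011111; 0b10001000 ⊕ 0b10011111 = 0b00010111.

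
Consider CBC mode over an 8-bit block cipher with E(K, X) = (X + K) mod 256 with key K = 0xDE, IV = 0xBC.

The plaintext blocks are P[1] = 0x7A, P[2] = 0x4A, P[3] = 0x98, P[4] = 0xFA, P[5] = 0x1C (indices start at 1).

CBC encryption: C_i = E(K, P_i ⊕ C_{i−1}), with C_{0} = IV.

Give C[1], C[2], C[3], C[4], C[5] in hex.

C[1] = 0xA4, C[2] = 0xCC, C[3] = 0x32, C[4] = 0xA6, C[5] = 0x98

C[1]: P[1] ⊕ 0xBC = 0xC6; E(K, 0xC6) = 0xA4.
C[2]: P[2] ⊕ 0xA4 = 0xEE; E(K, 0xEE) = 0xCC.
C[3]: P[3] ⊕ 0xCC = 0x54; E(K, 0x54) = 0x32.
C[4]: P[4] ⊕ 0x32 = 0xC8; E(K, 0xC8) = 0xA6.
C[5]: P[5] ⊕ 0xA6 = 0xBA; E(K, 0xBA) = 0x98.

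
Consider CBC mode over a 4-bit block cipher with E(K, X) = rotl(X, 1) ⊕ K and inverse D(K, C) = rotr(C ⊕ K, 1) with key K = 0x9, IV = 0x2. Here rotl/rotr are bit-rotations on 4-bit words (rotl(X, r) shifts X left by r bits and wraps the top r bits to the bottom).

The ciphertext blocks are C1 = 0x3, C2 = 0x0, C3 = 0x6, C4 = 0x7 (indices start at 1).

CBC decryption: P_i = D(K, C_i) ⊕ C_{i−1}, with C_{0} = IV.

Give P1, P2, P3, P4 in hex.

P1 = 0x7, P2 = 0xF, P3 = 0xF, P4 = 0x1

P1: D(K, 0x3) = 0x5; 0x5 ⊕ 0x2 = 0x7.
P2: D(K, 0x0) = 0xC; 0xC ⊕ 0x3 = 0xF.
P3: D(K, 0x6) = 0xF; 0xF ⊕ 0x0 = 0xF.
P4: D(K, 0x7) = 0x7; 0x7 ⊕ 0x6 = 0x1.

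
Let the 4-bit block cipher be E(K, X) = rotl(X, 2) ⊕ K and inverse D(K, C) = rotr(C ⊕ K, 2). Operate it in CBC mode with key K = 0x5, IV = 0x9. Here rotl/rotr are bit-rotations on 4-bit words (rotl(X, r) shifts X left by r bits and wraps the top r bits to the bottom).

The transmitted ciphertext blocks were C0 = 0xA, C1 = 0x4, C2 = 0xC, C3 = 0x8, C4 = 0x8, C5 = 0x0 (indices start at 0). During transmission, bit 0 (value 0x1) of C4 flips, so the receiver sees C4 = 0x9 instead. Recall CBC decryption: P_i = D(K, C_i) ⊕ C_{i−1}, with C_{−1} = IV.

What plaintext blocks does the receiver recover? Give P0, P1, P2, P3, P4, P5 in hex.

P0 = 0x6, P1 = 0xE, P2 = 0x2, P3 = 0xB, P4 = 0xB, P5 = 0xC

Only C4 changed, to 0x9. In CBC, a change in C_i garbles P_i and flips the same bit in P_{i+1}. Decrypting the received ciphertext:
P0: D(K, 0xA) = 0xF; 0xF ⊕ 0x9 = 0x6.
P1: D(K, 0x4) = 0x4; 0x4 ⊕ 0xA = 0xE.
P2: D(K, 0xC) = 0x6; 0x6 ⊕ 0x4 = 0x2.
P3: D(K, 0x8) = 0x7; 0x7 ⊕ 0xC = 0xB.
P4: D(K, 0x9) = 0x3; 0x3 ⊕ 0x8 = 0xB.
P5: D(K, 0x0) = 0x5; 0x5 ⊕ 0x9 = 0xC.
Blocks that differ from the original plaintext: P4, P5.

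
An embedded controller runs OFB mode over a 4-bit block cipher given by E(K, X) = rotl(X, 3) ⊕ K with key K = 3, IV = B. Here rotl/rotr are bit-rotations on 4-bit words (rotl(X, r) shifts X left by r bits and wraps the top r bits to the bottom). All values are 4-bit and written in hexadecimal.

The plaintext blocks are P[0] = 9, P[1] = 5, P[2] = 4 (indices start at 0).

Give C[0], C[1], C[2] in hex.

OFB encryption: S_i = E(K, S_{i−1}) with S_{−1} = IV; C_i = P_i ⊕ S_i.
C[0]: S = E(K, B) = E; 9 ⊕ E = 7.
C[1]: S = E(K, E) = 4; 5 ⊕ 4 = 1.
C[2]: S = E(K, 4) = 1; 4 ⊕ 1 = 5.

C[0] = 7, C[1] = 1, C[2] = 5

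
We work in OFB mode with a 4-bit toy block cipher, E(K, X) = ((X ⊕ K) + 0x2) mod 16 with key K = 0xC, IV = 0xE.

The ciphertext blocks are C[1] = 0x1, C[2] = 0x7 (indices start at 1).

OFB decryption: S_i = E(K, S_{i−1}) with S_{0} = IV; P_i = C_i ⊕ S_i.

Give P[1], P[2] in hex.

P[1]: S = E(K, 0xE) = 0x4; 0x1 ⊕ 0x4 = 0x5.
P[2]: S = E(K, 0x4) = 0xA; 0x7 ⊕ 0xA = 0xD.

P[1] = 0x5, P[2] = 0xD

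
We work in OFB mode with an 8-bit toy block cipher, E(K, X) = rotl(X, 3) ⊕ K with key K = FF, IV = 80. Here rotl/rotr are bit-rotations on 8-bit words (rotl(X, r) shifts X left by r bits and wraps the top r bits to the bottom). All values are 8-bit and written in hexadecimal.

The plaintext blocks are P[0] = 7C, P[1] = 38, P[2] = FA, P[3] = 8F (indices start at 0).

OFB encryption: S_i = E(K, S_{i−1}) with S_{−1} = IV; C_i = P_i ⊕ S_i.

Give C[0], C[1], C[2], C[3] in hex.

C[0] = 87, C[1] = 18, C[2] = 04, C[3] = 87

C[0]: S = E(K, 80) = FB; 7C ⊕ FB = 87.
C[1]: S = E(K, FB) = 20; 38 ⊕ 20 = 18.
C[2]: S = E(K, 20) = FE; FA ⊕ FE = 04.
C[3]: S = E(K, FE) = 08; 8F ⊕ 08 = 87.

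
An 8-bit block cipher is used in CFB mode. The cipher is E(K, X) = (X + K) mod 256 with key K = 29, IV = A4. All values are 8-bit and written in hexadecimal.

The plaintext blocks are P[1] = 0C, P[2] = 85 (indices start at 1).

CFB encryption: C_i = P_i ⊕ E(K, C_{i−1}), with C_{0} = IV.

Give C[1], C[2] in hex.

C[1] = C1, C[2] = 6F

C[1]: E(K, A4) = CD; 0C ⊕ CD = C1.
C[2]: E(K, C1) = EA; 85 ⊕ EA = 6F.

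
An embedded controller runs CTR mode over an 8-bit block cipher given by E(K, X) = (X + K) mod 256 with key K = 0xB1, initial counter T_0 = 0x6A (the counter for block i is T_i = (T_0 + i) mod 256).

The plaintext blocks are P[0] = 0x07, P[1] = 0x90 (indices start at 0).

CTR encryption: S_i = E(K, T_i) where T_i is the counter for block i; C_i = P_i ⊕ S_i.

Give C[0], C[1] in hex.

C[0] = 0x1C, C[1] = 0x8C

C[0]: T = 0x6A, S = E(K, T) = 0x1B; 0x07 ⊕ 0x1B = 0x1C.
C[1]: T = 0x6B, S = E(K, T) = 0x1C; 0x90 ⊕ 0x1C = 0x8C.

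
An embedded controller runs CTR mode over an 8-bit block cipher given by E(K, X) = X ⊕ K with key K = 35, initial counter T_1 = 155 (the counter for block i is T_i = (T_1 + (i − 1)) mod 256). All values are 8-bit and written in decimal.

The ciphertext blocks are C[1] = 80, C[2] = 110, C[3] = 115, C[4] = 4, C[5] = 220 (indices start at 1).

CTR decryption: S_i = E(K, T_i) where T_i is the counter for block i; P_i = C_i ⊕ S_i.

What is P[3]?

P[3] = 205

P[3]: T = 157, S = E(K, T) = 190; 115 ⊕ 190 = 205.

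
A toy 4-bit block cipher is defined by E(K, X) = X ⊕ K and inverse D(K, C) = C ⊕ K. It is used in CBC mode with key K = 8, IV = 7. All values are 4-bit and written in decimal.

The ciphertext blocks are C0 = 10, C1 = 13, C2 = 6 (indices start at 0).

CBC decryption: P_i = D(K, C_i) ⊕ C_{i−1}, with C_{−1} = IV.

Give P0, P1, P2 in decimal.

P0 = 5, P1 = 15, P2 = 3

P0: D(K, 10) = 2; 2 ⊕ 7 = 5.
P1: D(K, 13) = 5; 5 ⊕ 10 = 15.
P2: D(K, 6) = 14; 14 ⊕ 13 = 3.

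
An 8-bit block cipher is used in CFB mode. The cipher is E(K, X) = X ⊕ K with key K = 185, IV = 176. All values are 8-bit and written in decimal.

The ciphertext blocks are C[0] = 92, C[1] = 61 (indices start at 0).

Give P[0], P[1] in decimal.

P[0] = 85, P[1] = 216

CFB decryption: P_i = C_i ⊕ E(K, C_{i−1}), with C_{−1} = IV.
P[0]: E(K, 176) = 9; 92 ⊕ 9 = 85.
P[1]: E(K, 92) = 229; 61 ⊕ 229 = 216.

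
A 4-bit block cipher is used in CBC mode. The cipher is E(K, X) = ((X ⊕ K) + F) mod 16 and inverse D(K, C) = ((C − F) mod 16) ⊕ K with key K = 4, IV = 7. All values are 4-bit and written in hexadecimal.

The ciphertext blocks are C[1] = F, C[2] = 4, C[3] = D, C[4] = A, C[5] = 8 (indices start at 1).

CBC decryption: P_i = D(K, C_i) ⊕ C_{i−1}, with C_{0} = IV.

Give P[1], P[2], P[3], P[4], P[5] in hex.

P[1] = 3, P[2] = E, P[3] = E, P[4] = 2, P[5] = 7

P[1]: D(K, F) = 4; 4 ⊕ 7 = 3.
P[2]: D(K, 4) = 1; 1 ⊕ F = E.
P[3]: D(K, D) = A; A ⊕ 4 = E.
P[4]: D(K, A) = F; F ⊕ D = 2.
P[5]: D(K, 8) = D; D ⊕ A = 7.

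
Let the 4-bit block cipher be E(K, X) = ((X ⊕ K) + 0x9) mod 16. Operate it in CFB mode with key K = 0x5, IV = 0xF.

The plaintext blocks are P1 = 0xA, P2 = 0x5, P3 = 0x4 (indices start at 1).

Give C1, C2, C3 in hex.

C1 = 0x9, C2 = 0x0, C3 = 0xA

CFB encryption: C_i = P_i ⊕ E(K, C_{i−1}), with C_{0} = IV.
C1: E(K, 0xF) = 0x3; 0xA ⊕ 0x3 = 0x9.
C2: E(K, 0x9) = 0x5; 0x5 ⊕ 0x5 = 0x0.
C3: E(K, 0x0) = 0xE; 0x4 ⊕ 0xE = 0xA.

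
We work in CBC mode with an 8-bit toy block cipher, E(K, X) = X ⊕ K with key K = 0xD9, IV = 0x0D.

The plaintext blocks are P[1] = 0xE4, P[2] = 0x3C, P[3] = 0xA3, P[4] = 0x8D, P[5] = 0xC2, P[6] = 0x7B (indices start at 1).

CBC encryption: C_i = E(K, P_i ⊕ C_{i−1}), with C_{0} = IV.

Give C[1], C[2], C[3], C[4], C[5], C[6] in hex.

C[1] = 0x30, C[2] = 0xD5, C[3] = 0xAF, C[4] = 0xFB, C[5] = 0xE0, C[6] = 0x42

C[1]: P[1] ⊕ 0x0D = 0xE9; E(K, 0xE9) = 0x30.
C[2]: P[2] ⊕ 0x30 = 0x0C; E(K, 0x0C) = 0xD5.
C[3]: P[3] ⊕ 0xD5 = 0x76; E(K, 0x76) = 0xAF.
C[4]: P[4] ⊕ 0xAF = 0x22; E(K, 0x22) = 0xFB.
C[5]: P[5] ⊕ 0xFB = 0x39; E(K, 0x39) = 0xE0.
C[6]: P[6] ⊕ 0xE0 = 0x9B; E(K, 0x9B) = 0x42.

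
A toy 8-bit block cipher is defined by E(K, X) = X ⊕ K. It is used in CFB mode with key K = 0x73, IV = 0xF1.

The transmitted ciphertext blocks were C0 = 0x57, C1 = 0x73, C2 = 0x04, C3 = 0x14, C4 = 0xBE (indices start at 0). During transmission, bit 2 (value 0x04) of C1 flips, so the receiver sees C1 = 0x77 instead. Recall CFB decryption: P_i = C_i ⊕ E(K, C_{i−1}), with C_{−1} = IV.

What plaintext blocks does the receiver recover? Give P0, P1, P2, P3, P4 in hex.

Only C1 changed, to 0x77. In CFB, a change in C_i flips the same bit in P_i and garbles P_{i+1}. Decrypting the received ciphertext:
P0: E(K, 0xF1) = 0x82; 0x57 ⊕ 0x82 = 0xD5.
P1: E(K, 0x57) = 0x24; 0x77 ⊕ 0x24 = 0x53.
P2: E(K, 0x77) = 0x04; 0x04 ⊕ 0x04 = 0x00.
P3: E(K, 0x04) = 0x77; 0x14 ⊕ 0x77 = 0x63.
P4: E(K, 0x14) = 0x67; 0xBE ⊕ 0x67 = 0xD9.
Blocks that differ from the original plaintext: P1, P2.

P0 = 0xD5, P1 = 0x53, P2 = 0x00, P3 = 0x63, P4 = 0xD9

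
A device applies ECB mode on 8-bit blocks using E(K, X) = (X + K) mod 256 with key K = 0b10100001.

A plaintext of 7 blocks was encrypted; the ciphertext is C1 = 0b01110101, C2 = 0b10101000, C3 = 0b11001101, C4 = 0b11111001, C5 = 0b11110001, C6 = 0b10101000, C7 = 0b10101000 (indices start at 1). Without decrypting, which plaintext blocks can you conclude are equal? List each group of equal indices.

ECB encrypts each block independently with the same key, so equal ciphertext blocks imply equal plaintext blocks.
C2 = C6 = C7 = 0b10101000, so P2 = P6 = P7.

P2 = P6 = P7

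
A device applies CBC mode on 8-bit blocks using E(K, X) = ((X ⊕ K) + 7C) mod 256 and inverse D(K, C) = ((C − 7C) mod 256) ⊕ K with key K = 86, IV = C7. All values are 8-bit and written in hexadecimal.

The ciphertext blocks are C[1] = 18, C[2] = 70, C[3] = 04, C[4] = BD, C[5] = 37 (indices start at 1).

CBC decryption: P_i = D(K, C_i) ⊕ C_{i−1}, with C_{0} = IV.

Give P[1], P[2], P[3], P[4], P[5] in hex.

P[1]: D(K, 18) = 1A; 1A ⊕ C7 = DD.
P[2]: D(K, 70) = 72; 72 ⊕ 18 = 6A.
P[3]: D(K, 04) = 0E; 0E ⊕ 70 = 7E.
P[4]: D(K, BD) = C7; C7 ⊕ 04 = C3.
P[5]: D(K, 37) = 3D; 3D ⊕ BD = 80.

P[1] = DD, P[2] = 6A, P[3] = 7E, P[4] = C3, P[5] = 80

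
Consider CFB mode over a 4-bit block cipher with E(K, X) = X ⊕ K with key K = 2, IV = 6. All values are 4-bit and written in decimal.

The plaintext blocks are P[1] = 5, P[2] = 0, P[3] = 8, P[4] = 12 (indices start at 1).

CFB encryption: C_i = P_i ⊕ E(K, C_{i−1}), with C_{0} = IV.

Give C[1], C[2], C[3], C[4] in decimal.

C[1]: E(K, 6) = 4; 5 ⊕ 4 = 1.
C[2]: E(K, 1) = 3; 0 ⊕ 3 = 3.
C[3]: E(K, 3) = 1; 8 ⊕ 1 = 9.
C[4]: E(K, 9) = 11; 12 ⊕ 11 = 7.

C[1] = 1, C[2] = 3, C[3] = 9, C[4] = 7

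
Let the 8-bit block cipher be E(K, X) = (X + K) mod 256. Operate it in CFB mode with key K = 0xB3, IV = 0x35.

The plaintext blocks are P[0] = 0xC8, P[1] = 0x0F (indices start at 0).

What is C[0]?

CFB encryption: C_i = P_i ⊕ E(K, C_{i−1}), with C_{−1} = IV.
C[0]: E(K, 0x35) = 0xE8; 0xC8 ⊕ 0xE8 = 0x20.

C[0] = 0x20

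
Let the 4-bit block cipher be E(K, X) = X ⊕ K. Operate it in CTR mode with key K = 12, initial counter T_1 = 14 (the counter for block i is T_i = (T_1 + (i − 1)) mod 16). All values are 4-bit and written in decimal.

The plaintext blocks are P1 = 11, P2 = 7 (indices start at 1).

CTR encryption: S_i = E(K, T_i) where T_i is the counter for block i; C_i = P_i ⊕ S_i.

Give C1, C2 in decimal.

C1 = 9, C2 = 4

C1: T = 14, S = E(K, T) = 2; 11 ⊕ 2 = 9.
C2: T = 15, S = E(K, T) = 3; 7 ⊕ 3 = 4.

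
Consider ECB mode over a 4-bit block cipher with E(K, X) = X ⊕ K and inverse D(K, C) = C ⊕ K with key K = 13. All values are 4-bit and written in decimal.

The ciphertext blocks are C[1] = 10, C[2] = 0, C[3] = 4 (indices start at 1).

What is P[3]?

P[3] = 9

ECB decryption: P_i = D(K, C_i).
P[3]: D(K, 4) = 9.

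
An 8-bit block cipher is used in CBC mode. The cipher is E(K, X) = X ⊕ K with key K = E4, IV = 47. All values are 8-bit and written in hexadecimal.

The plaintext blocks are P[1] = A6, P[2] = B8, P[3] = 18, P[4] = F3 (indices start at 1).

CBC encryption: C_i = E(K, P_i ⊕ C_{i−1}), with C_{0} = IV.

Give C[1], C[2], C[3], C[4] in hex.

C[1]: P[1] ⊕ 47 = E1; E(K, E1) = 05.
C[2]: P[2] ⊕ 05 = BD; E(K, BD) = 59.
C[3]: P[3] ⊕ 59 = 41; E(K, 41) = A5.
C[4]: P[4] ⊕ A5 = 56; E(K, 56) = B2.

C[1] = 05, C[2] = 59, C[3] = A5, C[4] = B2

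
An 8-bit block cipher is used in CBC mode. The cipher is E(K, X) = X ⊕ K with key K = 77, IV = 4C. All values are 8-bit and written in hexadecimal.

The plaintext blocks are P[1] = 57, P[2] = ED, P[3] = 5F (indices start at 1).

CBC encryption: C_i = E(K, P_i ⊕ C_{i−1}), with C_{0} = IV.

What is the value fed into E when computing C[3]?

C[1]: P[1] ⊕ 4C = 1B; E(K, 1B) = 6C.
C[2]: P[2] ⊕ 6C = 81; E(K, 81) = F6.
C[3]: P[3] ⊕ F6 = A9; E(K, A9) = DE.
So the input to E for block [3] is A9.

A9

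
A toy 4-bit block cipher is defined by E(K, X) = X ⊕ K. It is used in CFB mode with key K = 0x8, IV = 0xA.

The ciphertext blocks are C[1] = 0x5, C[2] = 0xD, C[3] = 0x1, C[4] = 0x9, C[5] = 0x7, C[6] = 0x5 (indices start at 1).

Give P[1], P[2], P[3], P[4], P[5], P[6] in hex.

P[1] = 0x7, P[2] = 0x0, P[3] = 0x4, P[4] = 0x0, P[5] = 0x6, P[6] = 0xA

CFB decryption: P_i = C_i ⊕ E(K, C_{i−1}), with C_{0} = IV.
P[1]: E(K, 0xA) = 0x2; 0x5 ⊕ 0x2 = 0x7.
P[2]: E(K, 0x5) = 0xD; 0xD ⊕ 0xD = 0x0.
P[3]: E(K, 0xD) = 0x5; 0x1 ⊕ 0x5 = 0x4.
P[4]: E(K, 0x1) = 0x9; 0x9 ⊕ 0x9 = 0x0.
P[5]: E(K, 0x9) = 0x1; 0x7 ⊕ 0x1 = 0x6.
P[6]: E(K, 0x7) = 0xF; 0x5 ⊕ 0xF = 0xA.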